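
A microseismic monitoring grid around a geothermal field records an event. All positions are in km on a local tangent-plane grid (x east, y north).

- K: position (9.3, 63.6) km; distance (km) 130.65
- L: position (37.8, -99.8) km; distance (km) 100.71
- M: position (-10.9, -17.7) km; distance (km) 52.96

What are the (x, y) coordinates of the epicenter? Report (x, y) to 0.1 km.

Circle about each station: (x − 9.3)² + (y − 63.6)² = 130.65²; (x − 37.8)² + (y + 99.8)² = 100.71²; (x + 10.9)² + (y + 17.7)² = 52.96².
Subtracting the K equation from the L and M equations removes the quadratic terms:
57.0 x − 326.8 y = 14184.35
-40.4 x − 162.6 y = 10565.31
Solving the 2×2 system: x ≈ -51.0, y ≈ -52.3 km.

-51.0 km east, -52.3 km north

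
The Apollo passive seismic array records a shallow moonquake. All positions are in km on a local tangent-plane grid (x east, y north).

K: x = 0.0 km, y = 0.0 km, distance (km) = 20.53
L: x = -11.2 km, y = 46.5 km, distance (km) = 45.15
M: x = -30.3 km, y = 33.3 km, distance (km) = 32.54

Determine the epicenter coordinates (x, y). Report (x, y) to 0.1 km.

Circle about each station: x² + y² = 20.53²; (x + 11.2)² + (y − 46.5)² = 45.15²; (x + 30.3)² + (y − 33.3)² = 32.54².
Subtracting the K equation from the L and M equations removes the quadratic terms:
-22.4 x + 93.0 y = 670.65
-60.6 x + 66.6 y = 1389.61
Solving the 2×2 system: x ≈ -20.4, y ≈ 2.3 km.

(-20.4, 2.3)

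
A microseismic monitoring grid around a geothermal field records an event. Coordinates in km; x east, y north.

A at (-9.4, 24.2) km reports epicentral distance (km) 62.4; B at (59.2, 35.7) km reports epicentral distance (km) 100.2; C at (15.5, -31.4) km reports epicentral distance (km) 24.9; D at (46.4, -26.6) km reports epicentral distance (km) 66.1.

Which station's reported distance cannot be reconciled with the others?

Solve using three stations at a time. Using A, B, C (subtract circle equations pairwise → linear system) gives (x, y) ≈ (-8.5, -38.2).
Distances from that point to each station vs reported:
  A: calculated 62.4 vs reported 62.4 → residual 0.0 km
  B: calculated 100.2 vs reported 100.2 → residual 0.0 km
  C: calculated 24.9 vs reported 24.9 → residual 0.0 km
  D: calculated 56.1 vs reported 66.1 → residual 10.0 km
A, B, C are mutually consistent (residuals ≈ 0); D is off by 10.0 km.

D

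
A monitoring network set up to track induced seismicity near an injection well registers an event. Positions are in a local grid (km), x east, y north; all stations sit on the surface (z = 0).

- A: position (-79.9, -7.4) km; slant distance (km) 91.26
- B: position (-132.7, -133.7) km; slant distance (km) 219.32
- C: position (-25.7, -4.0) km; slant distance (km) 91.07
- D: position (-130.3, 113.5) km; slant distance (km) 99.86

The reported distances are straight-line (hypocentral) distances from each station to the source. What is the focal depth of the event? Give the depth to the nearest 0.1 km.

Each station gives a sphere (x−x_i)² + (y−y_i)² + z² = d_i² (stations at z=0).
Subtracting the A sphere from B and C: z² cancels, leaving linear equations in x and y:
-105.6 x − 252.6 y = -10726.66
108.4 x + 6.8 y = -5727.64
Solving: x ≈ -56.997, y ≈ 66.293 km (keep extra digits for the depth step; rounded: -57.0, 66.3).
Then from the A sphere: z² = 91.26² − (x + 79.9)² − (y + 7.4)² with x = -56.997, y = 66.293, so z ≈ 48.715 ≈ 48.7 km.
Check against D (with the unrounded solution): distance 99.88 ≈ 99.86 km. ✓

z ≈ 48.7 km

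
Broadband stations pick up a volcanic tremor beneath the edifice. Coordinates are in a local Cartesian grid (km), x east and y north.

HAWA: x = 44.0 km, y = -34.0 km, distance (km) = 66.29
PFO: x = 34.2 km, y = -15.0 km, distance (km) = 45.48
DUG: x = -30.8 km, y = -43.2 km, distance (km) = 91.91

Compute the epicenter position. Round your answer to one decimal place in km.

25.3 km east, 29.6 km north

Circle about each station: (x − 44.0)² + (y + 34.0)² = 66.29²; (x − 34.2)² + (y + 15.0)² = 45.48²; (x + 30.8)² + (y + 43.2)² = 91.91².
Subtracting the HAWA equation from the PFO and DUG equations removes the quadratic terms:
-19.6 x + 38.0 y = 628.57
-149.6 x − 18.4 y = -4330.20
Solving the 2×2 system: x ≈ 25.3, y ≈ 29.6 km.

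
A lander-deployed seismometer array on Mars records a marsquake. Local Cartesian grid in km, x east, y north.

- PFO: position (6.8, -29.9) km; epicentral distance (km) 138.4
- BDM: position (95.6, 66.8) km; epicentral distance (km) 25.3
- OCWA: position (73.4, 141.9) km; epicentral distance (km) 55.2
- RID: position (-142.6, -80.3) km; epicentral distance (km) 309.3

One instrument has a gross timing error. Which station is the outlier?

Solve using three stations at a time. Using PFO, BDM, OCWA (subtract circle equations pairwise → linear system) gives (x, y) ≈ (80.6, 87.2).
Distances from that point to each station vs reported:
  PFO: calculated 138.4 vs reported 138.4 → residual 0.0 km
  BDM: calculated 25.3 vs reported 25.3 → residual 0.0 km
  OCWA: calculated 55.2 vs reported 55.2 → residual 0.0 km
  RID: calculated 279.1 vs reported 309.3 → residual 30.2 km
PFO, BDM, OCWA are mutually consistent (residuals ≈ 0); RID is off by 30.2 km.

RID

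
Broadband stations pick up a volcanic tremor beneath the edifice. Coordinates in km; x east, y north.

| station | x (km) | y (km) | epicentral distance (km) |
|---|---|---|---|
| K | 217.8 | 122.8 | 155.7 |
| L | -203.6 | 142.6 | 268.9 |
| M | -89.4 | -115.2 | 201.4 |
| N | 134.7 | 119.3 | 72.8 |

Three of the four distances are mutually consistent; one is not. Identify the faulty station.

Solve using three stations at a time. Using K, L, N (subtract circle equations pairwise → linear system) gives (x, y) ≈ (62.9, 106.4).
Distances from that point to each station vs reported:
  K: calculated 155.8 vs reported 155.7 → residual 0.1 km
  L: calculated 268.9 vs reported 268.9 → residual 0.0 km
  M: calculated 268.9 vs reported 201.4 → residual 67.5 km
  N: calculated 73.0 vs reported 72.8 → residual 0.2 km
K, L, N are mutually consistent (residuals ≈ 0); M is off by 67.5 km.

M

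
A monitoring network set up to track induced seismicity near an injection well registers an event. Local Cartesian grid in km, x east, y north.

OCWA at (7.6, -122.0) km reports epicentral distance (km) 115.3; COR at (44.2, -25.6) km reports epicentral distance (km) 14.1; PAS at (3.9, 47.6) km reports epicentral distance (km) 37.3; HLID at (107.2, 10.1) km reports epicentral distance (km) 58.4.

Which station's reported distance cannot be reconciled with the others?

Solve using three stations at a time. Using OCWA, COR, HLID (subtract circle equations pairwise → linear system) gives (x, y) ≈ (55.5, -17.1).
Distances from that point to each station vs reported:
  OCWA: calculated 115.3 vs reported 115.3 → residual 0.0 km
  COR: calculated 14.1 vs reported 14.1 → residual 0.0 km
  PAS: calculated 82.8 vs reported 37.3 → residual 45.5 km
  HLID: calculated 58.4 vs reported 58.4 → residual 0.0 km
OCWA, COR, HLID are mutually consistent (residuals ≈ 0); PAS is off by 45.5 km.

PAS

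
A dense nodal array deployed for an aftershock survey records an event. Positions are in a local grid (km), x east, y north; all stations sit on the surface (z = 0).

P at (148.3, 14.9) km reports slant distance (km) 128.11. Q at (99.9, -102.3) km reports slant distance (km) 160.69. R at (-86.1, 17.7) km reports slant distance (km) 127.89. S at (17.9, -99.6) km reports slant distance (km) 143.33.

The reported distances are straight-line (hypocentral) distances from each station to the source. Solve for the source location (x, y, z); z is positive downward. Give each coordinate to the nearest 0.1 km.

Each station gives a sphere (x−x_i)² + (y−y_i)² + z² = d_i² (stations at z=0).
Subtracting the P sphere from Q and R: z² cancels, leaving linear equations in x and y:
-96.8 x − 234.4 y = -11178.70
-468.8 x + 5.6 y = -14432.08
Solving: x ≈ 31.201, y ≈ 34.806 km (keep extra digits for the depth step; rounded: 31.2, 34.8).
Then from the P sphere: z² = 128.11² − (x − 148.3)² − (y − 14.9)² with x = 31.201, y = 34.806, so z ≈ 47.997 ≈ 48.0 km.
Check against S (with the unrounded solution): distance 143.34 ≈ 143.33 km. ✓

(31.2, 34.8, 48.0)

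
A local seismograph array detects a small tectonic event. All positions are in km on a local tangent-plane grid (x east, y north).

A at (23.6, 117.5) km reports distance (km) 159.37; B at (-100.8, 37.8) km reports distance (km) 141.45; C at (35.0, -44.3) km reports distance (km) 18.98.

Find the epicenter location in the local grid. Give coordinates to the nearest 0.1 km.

16.2 km east, -41.7 km north

Circle about each station: (x − 23.6)² + (y − 117.5)² = 159.37²; (x + 100.8)² + (y − 37.8)² = 141.45²; (x − 35.0)² + (y + 44.3)² = 18.98².
Subtracting pairs of circle equations eliminates x²+y² and gives linear equations (the radical axes):
-248.8 x − 159.4 y = 2616.96
22.8 x − 323.6 y = 13862.84
Solving the 2×2 system: x ≈ 16.2, y ≈ -41.7 km.
Check against A (with the unrounded x, y): √((x − 23.6)²+(y − 117.5)²) = 159.37 ≈ 159.37 km. ✓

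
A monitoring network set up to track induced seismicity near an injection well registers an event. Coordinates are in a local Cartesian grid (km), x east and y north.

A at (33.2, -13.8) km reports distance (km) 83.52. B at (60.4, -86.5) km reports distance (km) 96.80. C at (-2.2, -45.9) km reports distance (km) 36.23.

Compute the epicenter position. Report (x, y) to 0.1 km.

Circle about each station: (x − 33.2)² + (y + 13.8)² = 83.52²; (x − 60.4)² + (y + 86.5)² = 96.80²; (x + 2.2)² + (y + 45.9)² = 36.23².
Subtracting pairs of circle equations eliminates x²+y² and gives linear equations (the radical axes):
54.4 x − 145.4 y = 7443.08
-70.8 x − 64.2 y = 6481.95
Solving the 2×2 system: x ≈ -33.7, y ≈ -63.8 km.

x ≈ -33.7 km, y ≈ -63.8 km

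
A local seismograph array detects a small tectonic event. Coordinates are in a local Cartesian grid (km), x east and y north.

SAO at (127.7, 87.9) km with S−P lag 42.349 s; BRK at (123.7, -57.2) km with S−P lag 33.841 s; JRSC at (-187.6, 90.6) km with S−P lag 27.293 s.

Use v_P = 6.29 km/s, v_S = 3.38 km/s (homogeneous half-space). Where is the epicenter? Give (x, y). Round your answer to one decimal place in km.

Distance from S−P lag: d = Δt · v_P v_S / (v_P − v_S) = Δt · (6.29·3.38)/(6.29−3.38) ≈ 7.3059·Δt.
So d_SAO = 309.40, d_BRK = 247.24, d_JRSC = 199.40 km.
Circle about each station: (x − 127.7)² + (y − 87.9)² = 309.40²; (x − 123.7)² + (y + 57.2)² = 247.24²; (x + 187.6)² + (y − 90.6)² = 199.40².
Subtracting the SAO equation from the BRK and JRSC equations removes the quadratic terms:
-8.0 x − 290.2 y = 29140.57
-630.6 x + 5.4 y = 75336.42
Solving the 2×2 system: x ≈ -120.3, y ≈ -97.1 km.
Check against SAO (with the unrounded x, y): √((x − 127.7)²+(y − 87.9)²) = 309.40 ≈ 309.40 km. ✓

(-120.3, -97.1)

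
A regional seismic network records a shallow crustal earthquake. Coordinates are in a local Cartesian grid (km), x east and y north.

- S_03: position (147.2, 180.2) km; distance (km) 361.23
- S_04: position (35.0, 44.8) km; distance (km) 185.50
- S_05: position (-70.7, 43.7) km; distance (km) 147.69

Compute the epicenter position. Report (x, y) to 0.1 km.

Circle about each station: (x − 147.2)² + (y − 180.2)² = 361.23²; (x − 35.0)² + (y − 44.8)² = 185.50²; (x + 70.7)² + (y − 43.7)² = 147.69².
Subtracting pairs of circle equations eliminates x²+y² and gives linear equations (the radical axes):
-224.4 x − 270.8 y = 45169.02
-435.8 x − 273.0 y = 61443.08
Solving the 2×2 system: x ≈ -75.9, y ≈ -103.9 km.

x ≈ -75.9 km, y ≈ -103.9 km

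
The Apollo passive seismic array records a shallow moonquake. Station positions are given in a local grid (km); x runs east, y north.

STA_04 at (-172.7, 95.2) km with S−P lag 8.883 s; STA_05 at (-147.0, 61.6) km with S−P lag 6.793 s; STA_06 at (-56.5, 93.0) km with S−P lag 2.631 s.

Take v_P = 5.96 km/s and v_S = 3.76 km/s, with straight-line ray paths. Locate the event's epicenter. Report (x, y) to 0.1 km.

x ≈ -82.6 km, y ≈ 86.9 km

Distance from S−P lag: d = Δt · v_P v_S / (v_P − v_S) = Δt · (5.96·3.76)/(5.96−3.76) ≈ 10.1862·Δt.
So d_STA_04 = 90.48, d_STA_05 = 69.19, d_STA_06 = 26.80 km.
Circle about each station: (x + 172.7)² + (y − 95.2)² = 90.48²; (x + 147.0)² + (y − 61.6)² = 69.19²; (x + 56.5)² + (y − 93.0)² = 26.80².
Subtracting pairs of circle equations eliminates x²+y² and gives linear equations (the radical axes):
51.4 x − 67.2 y = -10085.40
232.4 x − 4.4 y = -19578.69
Solving the 2×2 system: x ≈ -82.6, y ≈ 86.9 km.
Check against STA_04 (with the unrounded x, y): √((x + 172.7)²+(y − 95.2)²) = 90.48 ≈ 90.48 km. ✓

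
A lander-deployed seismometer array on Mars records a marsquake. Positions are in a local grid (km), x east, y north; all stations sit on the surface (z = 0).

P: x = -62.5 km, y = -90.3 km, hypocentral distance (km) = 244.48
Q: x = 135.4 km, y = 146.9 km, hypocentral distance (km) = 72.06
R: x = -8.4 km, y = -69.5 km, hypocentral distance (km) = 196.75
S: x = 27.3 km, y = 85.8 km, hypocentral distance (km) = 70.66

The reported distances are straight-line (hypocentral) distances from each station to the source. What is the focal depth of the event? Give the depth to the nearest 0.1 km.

z ≈ 28.5 km

Each station gives a sphere (x−x_i)² + (y−y_i)² + z² = d_i² (stations at z=0).
Subtracting the P sphere from Q and R: z² cancels, leaving linear equations in x and y:
395.8 x + 474.4 y = 82430.26
108.2 x + 41.6 y = 13900.38
Solving: x ≈ 90.786, y ≈ 98.012 km (keep extra digits for the depth step; rounded: 90.8, 98.0).
Then from the P sphere: z² = 244.48² − (x + 62.5)² − (y + 90.3)² with x = 90.786, y = 98.012, so z ≈ 28.504 ≈ 28.5 km.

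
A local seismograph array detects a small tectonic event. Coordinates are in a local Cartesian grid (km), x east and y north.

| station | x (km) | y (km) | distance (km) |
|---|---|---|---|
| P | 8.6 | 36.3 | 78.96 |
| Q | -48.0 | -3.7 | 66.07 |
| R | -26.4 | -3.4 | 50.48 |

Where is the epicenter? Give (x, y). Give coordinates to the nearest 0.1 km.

5.4 km east, -42.6 km north

Circle about each station: (x − 8.6)² + (y − 36.3)² = 78.96²; (x + 48.0)² + (y + 3.7)² = 66.07²; (x + 26.4)² + (y + 3.4)² = 50.48².
Subtracting pairs of circle equations eliminates x²+y² and gives linear equations (the radical axes):
-113.2 x − 80.0 y = 2795.48
-70.0 x − 79.4 y = 3003.32
Solving the 2×2 system: x ≈ 5.4, y ≈ -42.6 km.
Check against P (with the unrounded x, y): √((x − 8.6)²+(y − 36.3)²) = 78.95 ≈ 78.96 km. ✓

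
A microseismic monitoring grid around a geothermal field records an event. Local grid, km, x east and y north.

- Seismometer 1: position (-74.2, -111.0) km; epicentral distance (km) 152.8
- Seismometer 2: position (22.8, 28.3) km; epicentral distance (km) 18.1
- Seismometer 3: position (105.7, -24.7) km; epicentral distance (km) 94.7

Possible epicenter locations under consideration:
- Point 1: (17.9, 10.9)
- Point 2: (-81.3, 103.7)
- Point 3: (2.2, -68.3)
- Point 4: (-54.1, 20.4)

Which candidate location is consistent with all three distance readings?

For each candidate, compare |candidate − station| to the reported distance:
Point 1: residuals Seismometer 1 0.0, Seismometer 2 0.0, Seismometer 3 0.0 → max 0.0 km
Point 2: residuals Seismometer 1 62.0, Seismometer 2 110.4, Seismometer 3 132.1 → max 132.1 km
Point 3: residuals Seismometer 1 65.3, Seismometer 2 80.7, Seismometer 3 17.6 → max 80.7 km
Point 4: residuals Seismometer 1 19.9, Seismometer 2 59.2, Seismometer 3 71.3 → max 71.3 km
Only Point 1 has all residuals ≈ 0.

Point 1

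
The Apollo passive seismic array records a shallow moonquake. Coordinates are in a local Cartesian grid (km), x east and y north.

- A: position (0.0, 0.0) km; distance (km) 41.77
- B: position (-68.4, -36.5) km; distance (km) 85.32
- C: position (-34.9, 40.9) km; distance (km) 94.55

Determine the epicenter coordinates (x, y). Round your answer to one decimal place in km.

16.9 km east, -38.2 km north

Circle about each station: x² + y² = 41.77²; (x + 68.4)² + (y + 36.5)² = 85.32²; (x + 34.9)² + (y − 40.9)² = 94.55².
Subtracting the A equation from the B and C equations removes the quadratic terms:
-136.8 x − 73.0 y = 476.04
-69.8 x + 81.8 y = -4304.15
Solving the 2×2 system: x ≈ 16.9, y ≈ -38.2 km.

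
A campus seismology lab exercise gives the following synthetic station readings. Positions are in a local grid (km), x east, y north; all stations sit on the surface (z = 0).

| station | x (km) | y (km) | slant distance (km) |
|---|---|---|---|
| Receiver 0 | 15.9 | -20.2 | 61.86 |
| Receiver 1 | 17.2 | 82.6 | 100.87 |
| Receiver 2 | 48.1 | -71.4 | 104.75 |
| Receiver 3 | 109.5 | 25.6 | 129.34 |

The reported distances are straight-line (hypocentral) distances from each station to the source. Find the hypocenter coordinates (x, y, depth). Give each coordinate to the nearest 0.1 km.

(-5.2, 0.6, 54.3)

Each station gives a sphere (x−x_i)² + (y−y_i)² + z² = d_i² (stations at z=0).
Subtracting the Receiver 0 sphere from Receiver 1 and Receiver 2: z² cancels, leaving linear equations in x and y:
2.6 x + 205.6 y = 109.65
64.4 x − 102.4 y = -395.18
Solving: x ≈ -5.184, y ≈ 0.599 km (keep extra digits for the depth step; rounded: -5.2, 0.6).
Then from the Receiver 0 sphere: z² = 61.86² − (x − 15.9)² − (y + 20.2)² with x = -5.184, y = 0.599, so z ≈ 54.310 ≈ 54.3 km.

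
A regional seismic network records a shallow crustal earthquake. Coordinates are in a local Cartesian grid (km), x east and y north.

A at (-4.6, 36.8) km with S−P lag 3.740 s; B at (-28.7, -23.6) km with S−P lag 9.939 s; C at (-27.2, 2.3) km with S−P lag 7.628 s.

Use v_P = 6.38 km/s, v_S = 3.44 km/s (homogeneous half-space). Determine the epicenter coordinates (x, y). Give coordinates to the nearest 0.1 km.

(22.5, 30.1)

Distance from S−P lag: d = Δt · v_P v_S / (v_P − v_S) = Δt · (6.38·3.44)/(6.38−3.44) ≈ 7.4650·Δt.
So d_A = 27.92, d_B = 74.19, d_C = 56.94 km.
Circle about each station: (x + 4.6)² + (y − 36.8)² = 27.92²; (x + 28.7)² + (y + 23.6)² = 74.19²; (x + 27.2)² + (y − 2.3)² = 56.94².
Subtracting the A equation from the B and C equations removes the quadratic terms:
-48.2 x − 120.8 y = -4719.38
-45.2 x − 69.0 y = -3092.91
Solving the 2×2 system: x ≈ 22.5, y ≈ 30.1 km.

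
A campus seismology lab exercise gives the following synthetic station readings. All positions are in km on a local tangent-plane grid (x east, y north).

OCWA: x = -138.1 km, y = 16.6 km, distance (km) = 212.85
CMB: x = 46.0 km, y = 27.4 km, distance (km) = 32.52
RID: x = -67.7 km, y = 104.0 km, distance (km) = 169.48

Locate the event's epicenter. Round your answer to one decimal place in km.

Circle about each station: (x + 138.1)² + (y − 16.6)² = 212.85²; (x − 46.0)² + (y − 27.4)² = 32.52²; (x + 67.7)² + (y − 104.0)² = 169.48².
Subtracting the OCWA equation from the CMB and RID equations removes the quadratic terms:
368.2 x + 21.6 y = 27767.16
140.8 x + 174.8 y = 12633.77
Solving the 2×2 system: x ≈ 74.7, y ≈ 12.1 km.

74.7 km east, 12.1 km north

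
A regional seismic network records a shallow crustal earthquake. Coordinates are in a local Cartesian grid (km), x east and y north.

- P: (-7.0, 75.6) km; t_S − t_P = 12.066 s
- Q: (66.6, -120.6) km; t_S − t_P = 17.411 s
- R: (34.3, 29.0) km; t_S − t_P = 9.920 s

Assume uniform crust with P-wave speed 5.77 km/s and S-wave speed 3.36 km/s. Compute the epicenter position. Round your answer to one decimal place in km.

Distance from S−P lag: d = Δt · v_P v_S / (v_P − v_S) = Δt · (5.77·3.36)/(5.77−3.36) ≈ 8.0445·Δt.
So d_P = 97.06, d_Q = 140.06, d_R = 79.80 km.
Circle about each station: (x + 7.0)² + (y − 75.6)² = 97.06²; (x − 66.6)² + (y + 120.6)² = 140.06²; (x − 34.3)² + (y − 29.0)² = 79.80².
Subtracting the P equation from the Q and R equations removes the quadratic terms:
147.2 x − 392.4 y = 3019.40
82.6 x − 93.2 y = -694.27
Solving the 2×2 system: x ≈ -29.6, y ≈ -18.8 km.

(-29.6, -18.8)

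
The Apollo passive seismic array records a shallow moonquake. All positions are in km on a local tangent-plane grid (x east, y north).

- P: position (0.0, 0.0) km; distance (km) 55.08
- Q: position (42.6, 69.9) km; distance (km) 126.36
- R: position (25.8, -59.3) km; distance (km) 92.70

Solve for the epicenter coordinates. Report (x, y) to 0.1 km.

Circle about each station: x² + y² = 55.08²; (x − 42.6)² + (y − 69.9)² = 126.36²; (x − 25.8)² + (y + 59.3)² = 92.70².
Subtracting pairs of circle equations eliminates x²+y² and gives linear equations (the radical axes):
85.2 x + 139.8 y = -6232.27
51.6 x − 118.6 y = -1377.35
Solving the 2×2 system: x ≈ -53.8, y ≈ -11.8 km.

x ≈ -53.8 km, y ≈ -11.8 km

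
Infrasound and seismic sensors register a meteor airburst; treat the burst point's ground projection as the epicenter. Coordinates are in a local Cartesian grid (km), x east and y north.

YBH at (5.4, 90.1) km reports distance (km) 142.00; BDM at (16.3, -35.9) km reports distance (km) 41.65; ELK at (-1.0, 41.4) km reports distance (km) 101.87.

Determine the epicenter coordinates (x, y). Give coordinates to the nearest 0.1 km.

Circle about each station: (x − 5.4)² + (y − 90.1)² = 142.00²; (x − 16.3)² + (y + 35.9)² = 41.65²; (x + 1.0)² + (y − 41.4)² = 101.87².
Subtracting the YBH equation from the BDM and ELK equations removes the quadratic terms:
21.8 x − 252.0 y = 11836.61
-12.8 x − 97.4 y = 3354.29
Solving the 2×2 system: x ≈ 57.5, y ≈ -42.0 km.

x ≈ 57.5 km, y ≈ -42.0 km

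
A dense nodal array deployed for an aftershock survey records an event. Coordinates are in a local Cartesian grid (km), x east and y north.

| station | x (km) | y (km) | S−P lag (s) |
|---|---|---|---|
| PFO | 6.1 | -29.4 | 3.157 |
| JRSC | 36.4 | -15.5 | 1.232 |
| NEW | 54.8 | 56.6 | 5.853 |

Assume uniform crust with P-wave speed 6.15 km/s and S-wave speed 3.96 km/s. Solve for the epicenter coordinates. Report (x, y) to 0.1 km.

Distance from S−P lag: d = Δt · v_P v_S / (v_P − v_S) = Δt · (6.15·3.96)/(6.15−3.96) ≈ 11.1205·Δt.
So d_PFO = 35.11, d_JRSC = 13.70, d_NEW = 65.09 km.
Circle about each station: (x − 6.1)² + (y + 29.4)² = 35.11²; (x − 36.4)² + (y + 15.5)² = 13.70²; (x − 54.8)² + (y − 56.6)² = 65.09².
Subtracting pairs of circle equations eliminates x²+y² and gives linear equations (the radical axes):
60.6 x + 27.8 y = 1708.66
97.4 x + 172.0 y = 2301.03
Solving the 2×2 system: x ≈ 29.8, y ≈ -3.5 km.

29.8 km east, -3.5 km north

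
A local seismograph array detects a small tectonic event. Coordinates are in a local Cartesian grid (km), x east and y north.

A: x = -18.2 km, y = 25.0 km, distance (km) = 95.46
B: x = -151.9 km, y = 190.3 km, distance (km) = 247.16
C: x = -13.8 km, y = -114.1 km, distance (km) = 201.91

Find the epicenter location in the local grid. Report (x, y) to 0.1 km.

Circle about each station: (x + 18.2)² + (y − 25.0)² = 95.46²; (x + 151.9)² + (y − 190.3)² = 247.16²; (x + 13.8)² + (y + 114.1)² = 201.91².
Subtracting pairs of circle equations eliminates x²+y² and gives linear equations (the radical axes):
-267.4 x + 330.6 y = 6356.01
8.8 x − 278.2 y = -19402.03
Solving the 2×2 system: x ≈ 65.0, y ≈ 71.8 km.
Check against A (with the unrounded x, y): √((x + 18.2)²+(y − 25.0)²) = 95.46 ≈ 95.46 km. ✓

(65.0, 71.8)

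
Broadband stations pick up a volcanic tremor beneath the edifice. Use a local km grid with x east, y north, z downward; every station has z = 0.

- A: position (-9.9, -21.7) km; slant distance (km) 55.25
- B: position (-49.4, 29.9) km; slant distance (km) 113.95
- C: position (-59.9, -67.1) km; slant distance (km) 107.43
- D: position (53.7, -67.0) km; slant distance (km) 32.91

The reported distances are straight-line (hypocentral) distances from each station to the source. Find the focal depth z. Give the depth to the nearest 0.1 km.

depth ≈ 6.5 km

Each station gives a sphere (x−x_i)² + (y−y_i)² + z² = d_i² (stations at z=0).
Subtracting the A sphere from B and C: z² cancels, leaving linear equations in x and y:
-79.0 x + 103.2 y = -7166.57
-100.0 x − 90.8 y = -967.12
Solving: x ≈ 42.904, y ≈ -36.600 km (keep extra digits for the depth step; rounded: 42.9, -36.6).
Then from the A sphere: z² = 55.25² − (x + 9.9)² − (y + 21.7)² with x = 42.904, y = -36.600, so z ≈ 6.503 ≈ 6.5 km.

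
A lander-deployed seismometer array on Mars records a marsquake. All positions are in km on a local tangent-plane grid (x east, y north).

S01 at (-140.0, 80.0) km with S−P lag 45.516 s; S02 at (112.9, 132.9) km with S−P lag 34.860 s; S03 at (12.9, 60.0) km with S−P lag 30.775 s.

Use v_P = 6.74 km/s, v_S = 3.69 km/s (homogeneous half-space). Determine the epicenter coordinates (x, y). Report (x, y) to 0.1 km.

Distance from S−P lag: d = Δt · v_P v_S / (v_P − v_S) = Δt · (6.74·3.69)/(6.74−3.69) ≈ 8.1543·Δt.
So d_S01 = 371.15, d_S02 = 284.26, d_S03 = 250.95 km.
Circle about each station: (x + 140.0)² + (y − 80.0)² = 371.15²; (x − 112.9)² + (y − 132.9)² = 284.26²; (x − 12.9)² + (y − 60.0)² = 250.95².
Subtracting the S01 equation from the S02 and S03 equations removes the quadratic terms:
505.8 x + 105.8 y = 61357.39
305.8 x − 40.0 y = 52542.83
Solving the 2×2 system: x ≈ 152.4, y ≈ -148.6 km.
Check against S01 (with the unrounded x, y): √((x + 140.0)²+(y − 80.0)²) = 371.13 ≈ 371.15 km. ✓

(152.4, -148.6)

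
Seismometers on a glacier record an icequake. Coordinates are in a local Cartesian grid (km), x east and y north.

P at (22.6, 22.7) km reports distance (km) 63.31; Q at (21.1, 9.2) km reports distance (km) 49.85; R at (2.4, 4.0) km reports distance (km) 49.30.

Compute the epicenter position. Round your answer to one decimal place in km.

Circle about each station: (x − 22.6)² + (y − 22.7)² = 63.31²; (x − 21.1)² + (y − 9.2)² = 49.85²; (x − 2.4)² + (y − 4.0)² = 49.30².
Subtracting the P equation from the Q and R equations removes the quadratic terms:
-3.0 x − 27.0 y = 1026.93
-40.4 x − 37.4 y = 573.38
Solving the 2×2 system: x ≈ 23.4, y ≈ -40.6 km.

(23.4, -40.6)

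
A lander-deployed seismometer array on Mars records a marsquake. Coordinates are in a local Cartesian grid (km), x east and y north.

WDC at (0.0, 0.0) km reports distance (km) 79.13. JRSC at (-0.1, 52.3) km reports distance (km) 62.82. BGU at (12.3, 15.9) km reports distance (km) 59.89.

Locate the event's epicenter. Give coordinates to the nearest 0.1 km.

x ≈ 62.6 km, y ≈ 48.4 km

Circle about each station: x² + y² = 79.13²; (x + 0.1)² + (y − 52.3)² = 62.82²; (x − 12.3)² + (y − 15.9)² = 59.89².
Subtracting the WDC equation from the JRSC and BGU equations removes the quadratic terms:
-0.2 x + 104.6 y = 5050.50
24.6 x + 31.8 y = 3078.84
Solving the 2×2 system: x ≈ 62.6, y ≈ 48.4 km.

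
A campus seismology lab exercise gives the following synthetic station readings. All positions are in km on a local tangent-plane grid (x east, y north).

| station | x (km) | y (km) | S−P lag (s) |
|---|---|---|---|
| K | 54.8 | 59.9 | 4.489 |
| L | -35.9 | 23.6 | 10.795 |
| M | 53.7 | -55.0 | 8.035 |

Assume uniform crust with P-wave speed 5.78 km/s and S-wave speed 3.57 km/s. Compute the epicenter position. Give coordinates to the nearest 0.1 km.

x ≈ 64.8 km, y ≈ 19.2 km

Distance from S−P lag: d = Δt · v_P v_S / (v_P − v_S) = Δt · (5.78·3.57)/(5.78−3.57) ≈ 9.3369·Δt.
So d_K = 41.91, d_L = 100.79, d_M = 75.02 km.
Circle about each station: (x − 54.8)² + (y − 59.9)² = 41.91²; (x + 35.9)² + (y − 23.6)² = 100.79²; (x − 53.7)² + (y + 55.0)² = 75.02².
Subtracting the K equation from the L and M equations removes the quadratic terms:
-181.4 x − 72.6 y = -13147.46
-2.2 x − 229.8 y = -4553.91
Solving the 2×2 system: x ≈ 64.8, y ≈ 19.2 km.
Check against K (with the unrounded x, y): √((x − 54.8)²+(y − 59.9)²) = 41.91 ≈ 41.91 km. ✓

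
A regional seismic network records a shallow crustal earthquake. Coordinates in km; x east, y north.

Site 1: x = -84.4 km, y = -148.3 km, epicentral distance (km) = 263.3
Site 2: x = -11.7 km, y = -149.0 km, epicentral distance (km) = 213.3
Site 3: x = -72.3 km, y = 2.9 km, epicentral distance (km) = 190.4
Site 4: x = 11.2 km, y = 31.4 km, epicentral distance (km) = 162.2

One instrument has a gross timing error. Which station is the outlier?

Solve using three stations at a time. Using Site 1, Site 2, Site 3 (subtract circle equations pairwise → linear system) gives (x, y) ≈ (117.5, 21.0).
Distances from that point to each station vs reported:
  Site 1: calculated 263.5 vs reported 263.3 → residual 0.2 km
  Site 2: calculated 213.5 vs reported 213.3 → residual 0.2 km
  Site 3: calculated 190.6 vs reported 190.4 → residual 0.2 km
  Site 4: calculated 106.8 vs reported 162.2 → residual 55.4 km
Site 1, Site 2, Site 3 are mutually consistent (residuals ≈ 0); Site 4 is off by 55.4 km.

Site 4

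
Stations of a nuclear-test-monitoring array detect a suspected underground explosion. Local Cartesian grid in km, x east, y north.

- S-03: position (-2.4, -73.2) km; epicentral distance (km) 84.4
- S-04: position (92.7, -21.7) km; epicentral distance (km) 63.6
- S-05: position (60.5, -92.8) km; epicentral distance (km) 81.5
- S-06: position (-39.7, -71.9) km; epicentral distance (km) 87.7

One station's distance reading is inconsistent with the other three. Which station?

Solve using three stations at a time. Using S-04, S-05, S-06 (subtract circle equations pairwise → linear system) gives (x, y) ≈ (29.2, -17.5).
Distances from that point to each station vs reported:
  S-03: calculated 64.0 vs reported 84.4 → residual 20.4 km
  S-04: calculated 63.7 vs reported 63.6 → residual 0.1 km
  S-05: calculated 81.6 vs reported 81.5 → residual 0.1 km
  S-06: calculated 87.8 vs reported 87.7 → residual 0.1 km
S-04, S-05, S-06 are mutually consistent (residuals ≈ 0); S-03 is off by 20.4 km.

S-03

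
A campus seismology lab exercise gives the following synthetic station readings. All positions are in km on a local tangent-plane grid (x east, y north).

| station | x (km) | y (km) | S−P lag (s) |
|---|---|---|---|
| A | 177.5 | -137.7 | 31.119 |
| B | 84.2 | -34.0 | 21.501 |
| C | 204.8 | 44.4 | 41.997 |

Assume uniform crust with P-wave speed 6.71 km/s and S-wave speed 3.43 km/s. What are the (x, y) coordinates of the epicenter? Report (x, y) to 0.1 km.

Distance from S−P lag: d = Δt · v_P v_S / (v_P − v_S) = Δt · (6.71·3.43)/(6.71−3.43) ≈ 7.0169·Δt.
So d_A = 218.36, d_B = 150.87, d_C = 294.69 km.
Circle about each station: (x − 177.5)² + (y + 137.7)² = 218.36²; (x − 84.2)² + (y + 34.0)² = 150.87²; (x − 204.8)² + (y − 44.4)² = 294.69².
Subtracting pairs of circle equations eliminates x²+y² and gives linear equations (the radical axes):
-186.6 x + 207.4 y = -17302.57
54.6 x + 364.2 y = -45714.25
Solving the 2×2 system: x ≈ -40.1, y ≈ -119.5 km.

(-40.1, -119.5)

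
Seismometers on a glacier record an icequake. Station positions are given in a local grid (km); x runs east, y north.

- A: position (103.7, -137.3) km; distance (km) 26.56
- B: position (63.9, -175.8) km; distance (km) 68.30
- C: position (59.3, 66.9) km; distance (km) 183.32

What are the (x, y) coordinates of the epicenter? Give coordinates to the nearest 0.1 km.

(91.9, -113.5)

Circle about each station: (x − 103.7)² + (y + 137.3)² = 26.56²; (x − 63.9)² + (y + 175.8)² = 68.30²; (x − 59.3)² + (y − 66.9)² = 183.32².
Subtracting pairs of circle equations eliminates x²+y² and gives linear equations (the radical axes):
-79.6 x − 77.0 y = 1424.41
-88.8 x + 408.4 y = -54513.67
Solving the 2×2 system: x ≈ 91.9, y ≈ -113.5 km.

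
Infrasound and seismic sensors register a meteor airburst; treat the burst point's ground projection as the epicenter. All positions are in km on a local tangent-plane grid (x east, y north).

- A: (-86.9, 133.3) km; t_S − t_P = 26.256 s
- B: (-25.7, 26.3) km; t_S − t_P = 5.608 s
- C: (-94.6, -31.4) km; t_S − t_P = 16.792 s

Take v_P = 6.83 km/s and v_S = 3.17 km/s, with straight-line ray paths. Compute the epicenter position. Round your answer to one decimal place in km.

x ≈ -1.6 km, y ≈ 3.5 km

Distance from S−P lag: d = Δt · v_P v_S / (v_P − v_S) = Δt · (6.83·3.17)/(6.83−3.17) ≈ 5.9156·Δt.
So d_A = 155.32, d_B = 33.17, d_C = 99.33 km.
Circle about each station: (x + 86.9)² + (y − 133.3)² = 155.32²; (x + 25.7)² + (y − 26.3)² = 33.17²; (x + 94.6)² + (y + 31.4)² = 99.33².
Subtracting pairs of circle equations eliminates x²+y² and gives linear equations (the radical axes):
122.4 x − 214.0 y = -944.27
-15.4 x − 329.4 y = -1127.53
Solving the 2×2 system: x ≈ -1.6, y ≈ 3.5 km.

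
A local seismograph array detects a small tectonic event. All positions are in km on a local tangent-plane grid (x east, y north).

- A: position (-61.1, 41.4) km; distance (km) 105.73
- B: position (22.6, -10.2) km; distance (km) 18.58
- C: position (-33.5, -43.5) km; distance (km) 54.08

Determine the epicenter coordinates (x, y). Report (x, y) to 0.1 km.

Circle about each station: (x + 61.1)² + (y − 41.4)² = 105.73²; (x − 22.6)² + (y + 10.2)² = 18.58²; (x + 33.5)² + (y + 43.5)² = 54.08².
Subtracting the A equation from the B and C equations removes the quadratic terms:
167.4 x − 103.2 y = 6001.25
55.2 x − 169.8 y = 5821.52
Solving the 2×2 system: x ≈ 18.4, y ≈ -28.3 km.
Check against A (with the unrounded x, y): √((x + 61.1)²+(y − 41.4)²) = 105.73 ≈ 105.73 km. ✓

x ≈ 18.4 km, y ≈ -28.3 km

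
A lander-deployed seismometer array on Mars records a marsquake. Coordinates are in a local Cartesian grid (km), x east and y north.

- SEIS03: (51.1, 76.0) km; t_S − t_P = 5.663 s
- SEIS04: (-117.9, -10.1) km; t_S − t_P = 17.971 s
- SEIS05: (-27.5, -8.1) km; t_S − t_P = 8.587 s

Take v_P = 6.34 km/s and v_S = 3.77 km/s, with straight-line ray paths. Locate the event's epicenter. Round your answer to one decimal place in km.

(45.8, 23.6)

Distance from S−P lag: d = Δt · v_P v_S / (v_P − v_S) = Δt · (6.34·3.77)/(6.34−3.77) ≈ 9.3003·Δt.
So d_SEIS03 = 52.67, d_SEIS04 = 167.14, d_SEIS05 = 79.86 km.
Circle about each station: (x − 51.1)² + (y − 76.0)² = 52.67²; (x + 117.9)² + (y + 10.1)² = 167.14²; (x + 27.5)² + (y + 8.1)² = 79.86².
Subtracting pairs of circle equations eliminates x²+y² and gives linear equations (the radical axes):
-338.0 x − 172.2 y = -19546.44
-157.2 x − 168.2 y = -11168.84
Solving the 2×2 system: x ≈ 45.8, y ≈ 23.6 km.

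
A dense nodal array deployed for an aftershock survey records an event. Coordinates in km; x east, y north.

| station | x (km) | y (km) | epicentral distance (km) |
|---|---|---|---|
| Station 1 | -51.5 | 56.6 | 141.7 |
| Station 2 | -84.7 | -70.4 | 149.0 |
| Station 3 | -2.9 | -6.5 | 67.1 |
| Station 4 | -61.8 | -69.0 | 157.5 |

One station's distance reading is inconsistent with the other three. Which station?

Station 4

Solve using three stations at a time. Using Station 1, Station 2, Station 3 (subtract circle equations pairwise → linear system) gives (x, y) ≈ (59.2, -31.8).
Distances from that point to each station vs reported:
  Station 1: calculated 141.7 vs reported 141.7 → residual 0.0 km
  Station 2: calculated 149.0 vs reported 149.0 → residual 0.0 km
  Station 3: calculated 67.1 vs reported 67.1 → residual 0.0 km
  Station 4: calculated 126.6 vs reported 157.5 → residual 30.9 km
Station 1, Station 2, Station 3 are mutually consistent (residuals ≈ 0); Station 4 is off by 30.9 km.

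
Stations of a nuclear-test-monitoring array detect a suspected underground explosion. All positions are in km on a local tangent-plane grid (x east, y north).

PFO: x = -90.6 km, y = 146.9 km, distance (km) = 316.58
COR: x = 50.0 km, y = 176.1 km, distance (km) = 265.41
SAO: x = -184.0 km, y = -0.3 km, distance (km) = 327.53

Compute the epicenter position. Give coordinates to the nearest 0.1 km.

Circle about each station: (x + 90.6)² + (y − 146.9)² = 316.58²; (x − 50.0)² + (y − 176.1)² = 265.41²; (x + 184.0)² + (y + 0.3)² = 327.53².
Subtracting pairs of circle equations eliminates x²+y² and gives linear equations (the radical axes):
281.2 x + 58.4 y = 33503.67
-186.8 x − 294.4 y = -2984.88
Solving the 2×2 system: x ≈ 134.8, y ≈ -75.4 km.

134.8 km east, -75.4 km north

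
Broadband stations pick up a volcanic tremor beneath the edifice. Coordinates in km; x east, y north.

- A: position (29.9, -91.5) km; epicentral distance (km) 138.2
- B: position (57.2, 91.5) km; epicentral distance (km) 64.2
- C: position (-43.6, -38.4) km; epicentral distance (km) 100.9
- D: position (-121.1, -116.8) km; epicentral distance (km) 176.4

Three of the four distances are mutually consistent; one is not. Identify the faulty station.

Solve using three stations at a time. Using A, B, C (subtract circle equations pairwise → linear system) gives (x, y) ≈ (12.3, 45.6).
Distances from that point to each station vs reported:
  A: calculated 138.2 vs reported 138.2 → residual 0.0 km
  B: calculated 64.2 vs reported 64.2 → residual 0.0 km
  C: calculated 100.9 vs reported 100.9 → residual 0.0 km
  D: calculated 210.2 vs reported 176.4 → residual 33.8 km
A, B, C are mutually consistent (residuals ≈ 0); D is off by 33.8 km.

D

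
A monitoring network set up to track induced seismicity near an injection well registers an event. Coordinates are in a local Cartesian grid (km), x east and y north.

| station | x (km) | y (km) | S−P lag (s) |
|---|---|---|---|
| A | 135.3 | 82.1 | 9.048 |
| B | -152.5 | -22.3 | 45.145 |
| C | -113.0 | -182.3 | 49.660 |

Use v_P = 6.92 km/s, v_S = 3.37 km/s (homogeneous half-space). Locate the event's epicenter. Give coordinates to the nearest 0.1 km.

x ≈ 140.6 km, y ≈ 22.9 km

Distance from S−P lag: d = Δt · v_P v_S / (v_P − v_S) = Δt · (6.92·3.37)/(6.92−3.37) ≈ 6.5691·Δt.
So d_A = 59.44, d_B = 296.56, d_C = 326.22 km.
Circle about each station: (x − 135.3)² + (y − 82.1)² = 59.44²; (x + 152.5)² + (y + 22.3)² = 296.56²; (x + 113.0)² + (y + 182.3)² = 326.22².
Subtracting pairs of circle equations eliminates x²+y² and gives linear equations (the radical axes):
-575.6 x − 208.8 y = -85707.68
-496.6 x − 528.8 y = -81930.58
Solving the 2×2 system: x ≈ 140.6, y ≈ 22.9 km.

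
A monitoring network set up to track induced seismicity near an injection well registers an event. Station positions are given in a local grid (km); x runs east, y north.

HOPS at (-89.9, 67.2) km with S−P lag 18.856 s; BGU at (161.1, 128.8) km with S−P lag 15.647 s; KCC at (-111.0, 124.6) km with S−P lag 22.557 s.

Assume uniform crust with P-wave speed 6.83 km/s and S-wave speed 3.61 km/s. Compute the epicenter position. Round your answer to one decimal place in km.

Distance from S−P lag: d = Δt · v_P v_S / (v_P − v_S) = Δt · (6.83·3.61)/(6.83−3.61) ≈ 7.6572·Δt.
So d_HOPS = 144.38, d_BGU = 119.81, d_KCC = 172.72 km.
Circle about each station: (x + 89.9)² + (y − 67.2)² = 144.38²; (x − 161.1)² + (y − 128.8)² = 119.81²; (x + 111.0)² + (y − 124.6)² = 172.72².
Subtracting pairs of circle equations eliminates x²+y² and gives linear equations (the radical axes):
502.0 x + 123.2 y = 36435.95
-42.2 x + 114.8 y = 6261.70
Solving the 2×2 system: x ≈ 54.3, y ≈ 74.5 km.
Check against HOPS (with the unrounded x, y): √((x + 89.9)²+(y − 67.2)²) = 144.38 ≈ 144.38 km. ✓

x ≈ 54.3 km, y ≈ 74.5 km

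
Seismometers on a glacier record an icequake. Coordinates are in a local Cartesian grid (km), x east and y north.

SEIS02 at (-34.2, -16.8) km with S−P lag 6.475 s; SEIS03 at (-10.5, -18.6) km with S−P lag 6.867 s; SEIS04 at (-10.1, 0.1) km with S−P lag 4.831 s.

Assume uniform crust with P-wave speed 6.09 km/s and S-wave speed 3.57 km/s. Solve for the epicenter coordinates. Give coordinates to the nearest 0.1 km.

Distance from S−P lag: d = Δt · v_P v_S / (v_P − v_S) = Δt · (6.09·3.57)/(6.09−3.57) ≈ 8.6275·Δt.
So d_SEIS02 = 55.86, d_SEIS03 = 59.25, d_SEIS04 = 41.68 km.
Circle about each station: (x + 34.2)² + (y + 16.8)² = 55.86²; (x + 10.5)² + (y + 18.6)² = 59.25²; (x + 10.1)² + (y − 0.1)² = 41.68².
Subtracting the SEIS02 equation from the SEIS03 and SEIS04 equations removes the quadratic terms:
47.4 x − 3.6 y = -1385.89
48.2 x + 33.8 y = 33.26
Solving the 2×2 system: x ≈ -26.3, y ≈ 38.5 km.

(-26.3, 38.5)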